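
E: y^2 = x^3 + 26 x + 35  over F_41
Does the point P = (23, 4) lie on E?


Check whether y^2 = x^3 + 26 x + 35 (mod 41) for (x, y) = (23, 4).
LHS: y^2 = 4^2 mod 41 = 16
RHS: x^3 + 26 x + 35 = 23^3 + 26*23 + 35 mod 41 = 8
LHS != RHS

No, not on the curve


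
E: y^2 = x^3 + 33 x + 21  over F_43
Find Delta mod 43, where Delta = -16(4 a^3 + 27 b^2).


4 a^3 + 27 b^2 = 4*33^3 + 27*21^2 = 143748 + 11907 = 155655
Delta = -16 * (155655) = -2490480
Delta mod 43 = 37

Delta = 37 (mod 43)


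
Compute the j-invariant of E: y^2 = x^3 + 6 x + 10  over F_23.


Delta = -16(4 a^3 + 27 b^2) mod 23 = 16
-1728 * (4 a)^3 = -1728 * (4*6)^3 mod 23 = 20
j = 20 * 16^(-1) mod 23 = 7

j = 7 (mod 23)


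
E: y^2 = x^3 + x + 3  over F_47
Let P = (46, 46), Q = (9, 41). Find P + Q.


P != Q, so use the chord formula.
s = (y2 - y1) / (x2 - x1) = (42) / (10) mod 47 = 23
x3 = s^2 - x1 - x2 mod 47 = 23^2 - 46 - 9 = 4
y3 = s (x1 - x3) - y1 mod 47 = 23 * (46 - 4) - 46 = 27

P + Q = (4, 27)


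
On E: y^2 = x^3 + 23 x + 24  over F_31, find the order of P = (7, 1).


Compute successive multiples of P until we hit O:
  1P = (7, 1)
  2P = (19, 2)
  3P = (19, 29)
  4P = (7, 30)
  5P = O

ord(P) = 5


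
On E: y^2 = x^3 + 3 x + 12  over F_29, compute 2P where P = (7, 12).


Doubling: s = (3 x1^2 + a) / (2 y1)
s = (3*7^2 + 3) / (2*12) mod 29 = 28
x3 = s^2 - 2 x1 mod 29 = 28^2 - 2*7 = 16
y3 = s (x1 - x3) - y1 mod 29 = 28 * (7 - 16) - 12 = 26

2P = (16, 26)


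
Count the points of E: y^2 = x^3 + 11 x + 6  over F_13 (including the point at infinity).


For each x in F_13, count y with y^2 = x^3 + 11 x + 6 mod 13:
  x = 2: RHS = 10, y in [6, 7]  -> 2 point(s)
  x = 3: RHS = 1, y in [1, 12]  -> 2 point(s)
  x = 4: RHS = 10, y in [6, 7]  -> 2 point(s)
  x = 5: RHS = 4, y in [2, 11]  -> 2 point(s)
  x = 7: RHS = 10, y in [6, 7]  -> 2 point(s)
Affine points: 10. Add the point at infinity: total = 11.

#E(F_13) = 11


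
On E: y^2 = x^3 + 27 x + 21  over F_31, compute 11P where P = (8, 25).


k = 11 = 1011_2 (binary, LSB first: 1101)
Double-and-add from P = (8, 25):
  bit 0 = 1: acc = O + (8, 25) = (8, 25)
  bit 1 = 1: acc = (8, 25) + (9, 1) = (1, 24)
  bit 2 = 0: acc unchanged = (1, 24)
  bit 3 = 1: acc = (1, 24) + (15, 22) = (3, 25)

11P = (3, 25)


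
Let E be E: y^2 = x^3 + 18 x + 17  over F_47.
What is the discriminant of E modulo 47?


4 a^3 + 27 b^2 = 4*18^3 + 27*17^2 = 23328 + 7803 = 31131
Delta = -16 * (31131) = -498096
Delta mod 47 = 10

Delta = 10 (mod 47)


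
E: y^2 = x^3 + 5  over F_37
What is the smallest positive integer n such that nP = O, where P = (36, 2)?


Compute successive multiples of P until we hit O:
  1P = (36, 2)
  2P = (28, 4)
  3P = (17, 21)
  4P = (22, 21)
  5P = (32, 19)
  6P = (31, 23)
  7P = (35, 16)
  8P = (14, 23)
  ... (continuing to 37P)
  37P = O

ord(P) = 37


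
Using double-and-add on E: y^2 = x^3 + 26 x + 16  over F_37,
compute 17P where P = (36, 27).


k = 17 = 10001_2 (binary, LSB first: 10001)
Double-and-add from P = (36, 27):
  bit 0 = 1: acc = O + (36, 27) = (36, 27)
  bit 1 = 0: acc unchanged = (36, 27)
  bit 2 = 0: acc unchanged = (36, 27)
  bit 3 = 0: acc unchanged = (36, 27)
  bit 4 = 1: acc = (36, 27) + (25, 23) = (22, 5)

17P = (22, 5)


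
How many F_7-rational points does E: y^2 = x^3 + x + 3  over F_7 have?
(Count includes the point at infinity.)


For each x in F_7, count y with y^2 = x^3 + 1 x + 3 mod 7:
  x = 4: RHS = 1, y in [1, 6]  -> 2 point(s)
  x = 5: RHS = 0, y in [0]  -> 1 point(s)
  x = 6: RHS = 1, y in [1, 6]  -> 2 point(s)
Affine points: 5. Add the point at infinity: total = 6.

#E(F_7) = 6


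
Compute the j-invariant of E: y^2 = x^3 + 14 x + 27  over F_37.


Delta = -16(4 a^3 + 27 b^2) mod 37 = 2
-1728 * (4 a)^3 = -1728 * (4*14)^3 mod 37 = 6
j = 6 * 2^(-1) mod 37 = 3

j = 3 (mod 37)


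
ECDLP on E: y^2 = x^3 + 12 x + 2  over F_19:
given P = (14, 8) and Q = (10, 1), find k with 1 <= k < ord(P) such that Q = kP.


Enumerate multiples of P until we hit Q = (10, 1):
  1P = (14, 8)
  2P = (15, 2)
  3P = (7, 7)
  4P = (5, 15)
  5P = (6, 9)
  6P = (10, 1)
Match found at i = 6.

k = 6


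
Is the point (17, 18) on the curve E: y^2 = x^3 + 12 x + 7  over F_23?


Check whether y^2 = x^3 + 12 x + 7 (mod 23) for (x, y) = (17, 18).
LHS: y^2 = 18^2 mod 23 = 2
RHS: x^3 + 12 x + 7 = 17^3 + 12*17 + 7 mod 23 = 18
LHS != RHS

No, not on the curve


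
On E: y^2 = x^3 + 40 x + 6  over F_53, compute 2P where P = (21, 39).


Doubling: s = (3 x1^2 + a) / (2 y1)
s = (3*21^2 + 40) / (2*39) mod 53 = 10
x3 = s^2 - 2 x1 mod 53 = 10^2 - 2*21 = 5
y3 = s (x1 - x3) - y1 mod 53 = 10 * (21 - 5) - 39 = 15

2P = (5, 15)


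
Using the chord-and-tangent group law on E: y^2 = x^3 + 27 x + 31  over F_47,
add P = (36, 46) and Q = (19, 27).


P != Q, so use the chord formula.
s = (y2 - y1) / (x2 - x1) = (28) / (30) mod 47 = 26
x3 = s^2 - x1 - x2 mod 47 = 26^2 - 36 - 19 = 10
y3 = s (x1 - x3) - y1 mod 47 = 26 * (36 - 10) - 46 = 19

P + Q = (10, 19)


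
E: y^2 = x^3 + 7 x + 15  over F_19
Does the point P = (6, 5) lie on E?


Check whether y^2 = x^3 + 7 x + 15 (mod 19) for (x, y) = (6, 5).
LHS: y^2 = 5^2 mod 19 = 6
RHS: x^3 + 7 x + 15 = 6^3 + 7*6 + 15 mod 19 = 7
LHS != RHS

No, not on the curve


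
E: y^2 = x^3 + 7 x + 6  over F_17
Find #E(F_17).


For each x in F_17, count y with y^2 = x^3 + 7 x + 6 mod 17:
  x = 4: RHS = 13, y in [8, 9]  -> 2 point(s)
  x = 5: RHS = 13, y in [8, 9]  -> 2 point(s)
  x = 6: RHS = 9, y in [3, 14]  -> 2 point(s)
  x = 8: RHS = 13, y in [8, 9]  -> 2 point(s)
  x = 9: RHS = 16, y in [4, 13]  -> 2 point(s)
  x = 12: RHS = 16, y in [4, 13]  -> 2 point(s)
  x = 13: RHS = 16, y in [4, 13]  -> 2 point(s)
  x = 14: RHS = 9, y in [3, 14]  -> 2 point(s)
  x = 15: RHS = 1, y in [1, 16]  -> 2 point(s)
  x = 16: RHS = 15, y in [7, 10]  -> 2 point(s)
Affine points: 20. Add the point at infinity: total = 21.

#E(F_17) = 21


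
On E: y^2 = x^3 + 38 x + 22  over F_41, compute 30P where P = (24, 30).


k = 30 = 11110_2 (binary, LSB first: 01111)
Double-and-add from P = (24, 30):
  bit 0 = 0: acc unchanged = O
  bit 1 = 1: acc = O + (38, 39) = (38, 39)
  bit 2 = 1: acc = (38, 39) + (1, 26) = (10, 34)
  bit 3 = 1: acc = (10, 34) + (39, 15) = (17, 13)
  bit 4 = 1: acc = (17, 13) + (25, 22) = (15, 20)

30P = (15, 20)


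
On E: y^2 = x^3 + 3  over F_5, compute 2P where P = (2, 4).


Doubling: s = (3 x1^2 + a) / (2 y1)
s = (3*2^2 + 0) / (2*4) mod 5 = 4
x3 = s^2 - 2 x1 mod 5 = 4^2 - 2*2 = 2
y3 = s (x1 - x3) - y1 mod 5 = 4 * (2 - 2) - 4 = 1

2P = (2, 1)


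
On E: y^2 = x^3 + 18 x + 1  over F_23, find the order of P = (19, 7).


Compute successive multiples of P until we hit O:
  1P = (19, 7)
  2P = (3, 6)
  3P = (9, 8)
  4P = (21, 7)
  5P = (6, 16)
  6P = (11, 14)
  7P = (20, 14)
  8P = (10, 10)
  ... (continuing to 29P)
  29P = O

ord(P) = 29


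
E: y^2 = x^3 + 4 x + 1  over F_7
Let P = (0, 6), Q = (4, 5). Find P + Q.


P != Q, so use the chord formula.
s = (y2 - y1) / (x2 - x1) = (6) / (4) mod 7 = 5
x3 = s^2 - x1 - x2 mod 7 = 5^2 - 0 - 4 = 0
y3 = s (x1 - x3) - y1 mod 7 = 5 * (0 - 0) - 6 = 1

P + Q = (0, 1)


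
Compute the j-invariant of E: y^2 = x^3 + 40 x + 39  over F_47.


Delta = -16(4 a^3 + 27 b^2) mod 47 = 38
-1728 * (4 a)^3 = -1728 * (4*40)^3 mod 47 = 14
j = 14 * 38^(-1) mod 47 = 35

j = 35 (mod 47)


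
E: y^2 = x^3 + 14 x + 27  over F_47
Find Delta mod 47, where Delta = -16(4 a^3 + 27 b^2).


4 a^3 + 27 b^2 = 4*14^3 + 27*27^2 = 10976 + 19683 = 30659
Delta = -16 * (30659) = -490544
Delta mod 47 = 42

Delta = 42 (mod 47)


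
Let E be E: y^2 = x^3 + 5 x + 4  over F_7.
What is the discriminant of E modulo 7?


4 a^3 + 27 b^2 = 4*5^3 + 27*4^2 = 500 + 432 = 932
Delta = -16 * (932) = -14912
Delta mod 7 = 5

Delta = 5 (mod 7)


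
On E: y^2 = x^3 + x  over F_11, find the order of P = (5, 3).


Compute successive multiples of P until we hit O:
  1P = (5, 3)
  2P = (5, 8)
  3P = O

ord(P) = 3


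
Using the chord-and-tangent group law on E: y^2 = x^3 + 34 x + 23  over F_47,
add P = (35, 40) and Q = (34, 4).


P != Q, so use the chord formula.
s = (y2 - y1) / (x2 - x1) = (11) / (46) mod 47 = 36
x3 = s^2 - x1 - x2 mod 47 = 36^2 - 35 - 34 = 5
y3 = s (x1 - x3) - y1 mod 47 = 36 * (35 - 5) - 40 = 6

P + Q = (5, 6)


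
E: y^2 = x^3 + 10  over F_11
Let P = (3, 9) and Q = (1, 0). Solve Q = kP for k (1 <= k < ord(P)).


Enumerate multiples of P until we hit Q = (1, 0):
  1P = (3, 9)
  2P = (10, 8)
  3P = (7, 1)
  4P = (5, 6)
  5P = (8, 4)
  6P = (1, 0)
Match found at i = 6.

k = 6


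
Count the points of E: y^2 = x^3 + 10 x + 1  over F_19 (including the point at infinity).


For each x in F_19, count y with y^2 = x^3 + 10 x + 1 mod 19:
  x = 0: RHS = 1, y in [1, 18]  -> 2 point(s)
  x = 3: RHS = 1, y in [1, 18]  -> 2 point(s)
  x = 5: RHS = 5, y in [9, 10]  -> 2 point(s)
  x = 6: RHS = 11, y in [7, 12]  -> 2 point(s)
  x = 8: RHS = 4, y in [2, 17]  -> 2 point(s)
  x = 11: RHS = 17, y in [6, 13]  -> 2 point(s)
  x = 12: RHS = 6, y in [5, 14]  -> 2 point(s)
  x = 14: RHS = 16, y in [4, 15]  -> 2 point(s)
  x = 15: RHS = 11, y in [7, 12]  -> 2 point(s)
  x = 16: RHS = 1, y in [1, 18]  -> 2 point(s)
  x = 17: RHS = 11, y in [7, 12]  -> 2 point(s)
  x = 18: RHS = 9, y in [3, 16]  -> 2 point(s)
Affine points: 24. Add the point at infinity: total = 25.

#E(F_19) = 25


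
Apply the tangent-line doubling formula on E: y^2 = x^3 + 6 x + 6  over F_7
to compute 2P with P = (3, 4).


Doubling: s = (3 x1^2 + a) / (2 y1)
s = (3*3^2 + 6) / (2*4) mod 7 = 5
x3 = s^2 - 2 x1 mod 7 = 5^2 - 2*3 = 5
y3 = s (x1 - x3) - y1 mod 7 = 5 * (3 - 5) - 4 = 0

2P = (5, 0)


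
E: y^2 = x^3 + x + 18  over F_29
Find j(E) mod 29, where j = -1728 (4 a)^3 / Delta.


Delta = -16(4 a^3 + 27 b^2) mod 29 = 9
-1728 * (4 a)^3 = -1728 * (4*1)^3 mod 29 = 14
j = 14 * 9^(-1) mod 29 = 8

j = 8 (mod 29)


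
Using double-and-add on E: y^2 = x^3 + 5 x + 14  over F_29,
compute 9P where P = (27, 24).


k = 9 = 1001_2 (binary, LSB first: 1001)
Double-and-add from P = (27, 24):
  bit 0 = 1: acc = O + (27, 24) = (27, 24)
  bit 1 = 0: acc unchanged = (27, 24)
  bit 2 = 0: acc unchanged = (27, 24)
  bit 3 = 1: acc = (27, 24) + (18, 22) = (22, 19)

9P = (22, 19)


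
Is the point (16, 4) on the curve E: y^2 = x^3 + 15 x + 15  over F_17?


Check whether y^2 = x^3 + 15 x + 15 (mod 17) for (x, y) = (16, 4).
LHS: y^2 = 4^2 mod 17 = 16
RHS: x^3 + 15 x + 15 = 16^3 + 15*16 + 15 mod 17 = 16
LHS = RHS

Yes, on the curve


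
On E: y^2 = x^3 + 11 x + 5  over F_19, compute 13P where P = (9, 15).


k = 13 = 1101_2 (binary, LSB first: 1011)
Double-and-add from P = (9, 15):
  bit 0 = 1: acc = O + (9, 15) = (9, 15)
  bit 1 = 0: acc unchanged = (9, 15)
  bit 2 = 1: acc = (9, 15) + (0, 10) = (15, 7)
  bit 3 = 1: acc = (15, 7) + (7, 8) = (8, 4)

13P = (8, 4)


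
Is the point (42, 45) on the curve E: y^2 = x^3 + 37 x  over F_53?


Check whether y^2 = x^3 + 37 x + 0 (mod 53) for (x, y) = (42, 45).
LHS: y^2 = 45^2 mod 53 = 11
RHS: x^3 + 37 x + 0 = 42^3 + 37*42 + 0 mod 53 = 11
LHS = RHS

Yes, on the curve


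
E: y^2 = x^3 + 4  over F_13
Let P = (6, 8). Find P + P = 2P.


Doubling: s = (3 x1^2 + a) / (2 y1)
s = (3*6^2 + 0) / (2*8) mod 13 = 10
x3 = s^2 - 2 x1 mod 13 = 10^2 - 2*6 = 10
y3 = s (x1 - x3) - y1 mod 13 = 10 * (6 - 10) - 8 = 4

2P = (10, 4)


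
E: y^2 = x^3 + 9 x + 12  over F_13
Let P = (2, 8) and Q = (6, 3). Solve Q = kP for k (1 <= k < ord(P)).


Enumerate multiples of P until we hit Q = (6, 3):
  1P = (2, 8)
  2P = (6, 3)
Match found at i = 2.

k = 2


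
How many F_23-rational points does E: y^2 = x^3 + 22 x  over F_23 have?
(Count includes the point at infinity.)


For each x in F_23, count y with y^2 = x^3 + 22 x + 0 mod 23:
  x = 0: RHS = 0, y in [0]  -> 1 point(s)
  x = 1: RHS = 0, y in [0]  -> 1 point(s)
  x = 2: RHS = 6, y in [11, 12]  -> 2 point(s)
  x = 3: RHS = 1, y in [1, 22]  -> 2 point(s)
  x = 6: RHS = 3, y in [7, 16]  -> 2 point(s)
  x = 10: RHS = 1, y in [1, 22]  -> 2 point(s)
  x = 11: RHS = 9, y in [3, 20]  -> 2 point(s)
  x = 14: RHS = 16, y in [4, 19]  -> 2 point(s)
  x = 15: RHS = 2, y in [5, 18]  -> 2 point(s)
  x = 16: RHS = 9, y in [3, 20]  -> 2 point(s)
  x = 18: RHS = 18, y in [8, 15]  -> 2 point(s)
  x = 19: RHS = 9, y in [3, 20]  -> 2 point(s)
  x = 22: RHS = 0, y in [0]  -> 1 point(s)
Affine points: 23. Add the point at infinity: total = 24.

#E(F_23) = 24


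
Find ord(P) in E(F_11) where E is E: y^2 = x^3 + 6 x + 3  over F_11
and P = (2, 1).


Compute successive multiples of P until we hit O:
  1P = (2, 1)
  2P = (0, 6)
  3P = (7, 6)
  4P = (3, 9)
  5P = (4, 5)
  6P = (9, 7)
  7P = (5, 9)
  8P = (5, 2)
  ... (continuing to 15P)
  15P = O

ord(P) = 15


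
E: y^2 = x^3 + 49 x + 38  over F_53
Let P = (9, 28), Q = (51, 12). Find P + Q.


P != Q, so use the chord formula.
s = (y2 - y1) / (x2 - x1) = (37) / (42) mod 53 = 40
x3 = s^2 - x1 - x2 mod 53 = 40^2 - 9 - 51 = 3
y3 = s (x1 - x3) - y1 mod 53 = 40 * (9 - 3) - 28 = 0

P + Q = (3, 0)


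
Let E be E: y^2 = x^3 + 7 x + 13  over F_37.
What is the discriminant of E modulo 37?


4 a^3 + 27 b^2 = 4*7^3 + 27*13^2 = 1372 + 4563 = 5935
Delta = -16 * (5935) = -94960
Delta mod 37 = 19

Delta = 19 (mod 37)


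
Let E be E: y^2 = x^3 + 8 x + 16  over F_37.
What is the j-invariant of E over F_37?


Delta = -16(4 a^3 + 27 b^2) mod 37 = 15
-1728 * (4 a)^3 = -1728 * (4*8)^3 mod 37 = 31
j = 31 * 15^(-1) mod 37 = 7

j = 7 (mod 37)


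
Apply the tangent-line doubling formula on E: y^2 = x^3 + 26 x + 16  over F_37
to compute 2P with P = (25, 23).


Doubling: s = (3 x1^2 + a) / (2 y1)
s = (3*25^2 + 26) / (2*23) mod 37 = 18
x3 = s^2 - 2 x1 mod 37 = 18^2 - 2*25 = 15
y3 = s (x1 - x3) - y1 mod 37 = 18 * (25 - 15) - 23 = 9

2P = (15, 9)


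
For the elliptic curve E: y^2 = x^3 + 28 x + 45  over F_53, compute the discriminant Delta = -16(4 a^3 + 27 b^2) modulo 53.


4 a^3 + 27 b^2 = 4*28^3 + 27*45^2 = 87808 + 54675 = 142483
Delta = -16 * (142483) = -2279728
Delta mod 53 = 14

Delta = 14 (mod 53)


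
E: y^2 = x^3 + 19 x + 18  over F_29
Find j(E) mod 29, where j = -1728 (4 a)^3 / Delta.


Delta = -16(4 a^3 + 27 b^2) mod 29 = 12
-1728 * (4 a)^3 = -1728 * (4*19)^3 mod 29 = 7
j = 7 * 12^(-1) mod 29 = 3

j = 3 (mod 29)


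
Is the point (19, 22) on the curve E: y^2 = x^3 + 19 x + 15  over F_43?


Check whether y^2 = x^3 + 19 x + 15 (mod 43) for (x, y) = (19, 22).
LHS: y^2 = 22^2 mod 43 = 11
RHS: x^3 + 19 x + 15 = 19^3 + 19*19 + 15 mod 43 = 11
LHS = RHS

Yes, on the curve


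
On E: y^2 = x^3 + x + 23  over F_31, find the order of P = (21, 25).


Compute successive multiples of P until we hit O:
  1P = (21, 25)
  2P = (7, 1)
  3P = (11, 1)
  4P = (6, 11)
  5P = (13, 30)
  6P = (25, 24)
  7P = (18, 13)
  8P = (8, 27)
  ... (continuing to 29P)
  29P = O

ord(P) = 29


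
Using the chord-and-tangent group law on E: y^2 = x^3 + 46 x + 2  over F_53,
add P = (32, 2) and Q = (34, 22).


P != Q, so use the chord formula.
s = (y2 - y1) / (x2 - x1) = (20) / (2) mod 53 = 10
x3 = s^2 - x1 - x2 mod 53 = 10^2 - 32 - 34 = 34
y3 = s (x1 - x3) - y1 mod 53 = 10 * (32 - 34) - 2 = 31

P + Q = (34, 31)


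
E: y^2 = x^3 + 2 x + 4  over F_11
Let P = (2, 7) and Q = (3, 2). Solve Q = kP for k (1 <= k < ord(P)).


Enumerate multiples of P until we hit Q = (3, 2):
  1P = (2, 7)
  2P = (8, 9)
  3P = (6, 10)
  4P = (7, 3)
  5P = (0, 9)
  6P = (10, 1)
  7P = (3, 2)
Match found at i = 7.

k = 7


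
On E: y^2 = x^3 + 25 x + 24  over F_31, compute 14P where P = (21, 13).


k = 14 = 1110_2 (binary, LSB first: 0111)
Double-and-add from P = (21, 13):
  bit 0 = 0: acc unchanged = O
  bit 1 = 1: acc = O + (29, 11) = (29, 11)
  bit 2 = 1: acc = (29, 11) + (1, 22) = (11, 24)
  bit 3 = 1: acc = (11, 24) + (23, 26) = (22, 0)

14P = (22, 0)


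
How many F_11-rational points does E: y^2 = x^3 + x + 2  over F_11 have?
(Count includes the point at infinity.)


For each x in F_11, count y with y^2 = x^3 + 1 x + 2 mod 11:
  x = 1: RHS = 4, y in [2, 9]  -> 2 point(s)
  x = 2: RHS = 1, y in [1, 10]  -> 2 point(s)
  x = 4: RHS = 4, y in [2, 9]  -> 2 point(s)
  x = 5: RHS = 0, y in [0]  -> 1 point(s)
  x = 6: RHS = 4, y in [2, 9]  -> 2 point(s)
  x = 7: RHS = 0, y in [0]  -> 1 point(s)
  x = 8: RHS = 5, y in [4, 7]  -> 2 point(s)
  x = 9: RHS = 3, y in [5, 6]  -> 2 point(s)
  x = 10: RHS = 0, y in [0]  -> 1 point(s)
Affine points: 15. Add the point at infinity: total = 16.

#E(F_11) = 16


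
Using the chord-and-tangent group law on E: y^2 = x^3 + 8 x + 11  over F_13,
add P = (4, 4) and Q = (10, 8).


P != Q, so use the chord formula.
s = (y2 - y1) / (x2 - x1) = (4) / (6) mod 13 = 5
x3 = s^2 - x1 - x2 mod 13 = 5^2 - 4 - 10 = 11
y3 = s (x1 - x3) - y1 mod 13 = 5 * (4 - 11) - 4 = 0

P + Q = (11, 0)


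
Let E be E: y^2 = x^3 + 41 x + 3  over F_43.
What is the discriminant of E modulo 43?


4 a^3 + 27 b^2 = 4*41^3 + 27*3^2 = 275684 + 243 = 275927
Delta = -16 * (275927) = -4414832
Delta mod 43 = 21

Delta = 21 (mod 43)


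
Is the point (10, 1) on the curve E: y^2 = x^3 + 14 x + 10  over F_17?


Check whether y^2 = x^3 + 14 x + 10 (mod 17) for (x, y) = (10, 1).
LHS: y^2 = 1^2 mod 17 = 1
RHS: x^3 + 14 x + 10 = 10^3 + 14*10 + 10 mod 17 = 11
LHS != RHS

No, not on the curve


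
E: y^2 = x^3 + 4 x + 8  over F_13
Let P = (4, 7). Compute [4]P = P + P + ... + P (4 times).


k = 4 = 100_2 (binary, LSB first: 001)
Double-and-add from P = (4, 7):
  bit 0 = 0: acc unchanged = O
  bit 1 = 0: acc unchanged = O
  bit 2 = 1: acc = O + (4, 6) = (4, 6)

4P = (4, 6)


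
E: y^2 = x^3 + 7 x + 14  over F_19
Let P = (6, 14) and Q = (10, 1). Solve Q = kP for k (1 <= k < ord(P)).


Enumerate multiples of P until we hit Q = (10, 1):
  1P = (6, 14)
  2P = (11, 15)
  3P = (18, 14)
  4P = (14, 5)
  5P = (16, 2)
  6P = (3, 9)
  7P = (17, 12)
  8P = (2, 6)
  9P = (15, 6)
  10P = (7, 8)
  11P = (4, 12)
  12P = (10, 1)
Match found at i = 12.

k = 12


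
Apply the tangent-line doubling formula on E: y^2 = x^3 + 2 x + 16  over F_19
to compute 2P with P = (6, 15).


Doubling: s = (3 x1^2 + a) / (2 y1)
s = (3*6^2 + 2) / (2*15) mod 19 = 10
x3 = s^2 - 2 x1 mod 19 = 10^2 - 2*6 = 12
y3 = s (x1 - x3) - y1 mod 19 = 10 * (6 - 12) - 15 = 1

2P = (12, 1)


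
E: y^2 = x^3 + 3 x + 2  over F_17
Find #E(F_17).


For each x in F_17, count y with y^2 = x^3 + 3 x + 2 mod 17:
  x = 0: RHS = 2, y in [6, 11]  -> 2 point(s)
  x = 2: RHS = 16, y in [4, 13]  -> 2 point(s)
  x = 3: RHS = 4, y in [2, 15]  -> 2 point(s)
  x = 6: RHS = 15, y in [7, 10]  -> 2 point(s)
  x = 7: RHS = 9, y in [3, 14]  -> 2 point(s)
  x = 12: RHS = 15, y in [7, 10]  -> 2 point(s)
  x = 14: RHS = 0, y in [0]  -> 1 point(s)
  x = 16: RHS = 15, y in [7, 10]  -> 2 point(s)
Affine points: 15. Add the point at infinity: total = 16.

#E(F_17) = 16


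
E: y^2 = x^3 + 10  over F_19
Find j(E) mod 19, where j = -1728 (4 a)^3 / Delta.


Delta = -16(4 a^3 + 27 b^2) mod 19 = 6
-1728 * (4 a)^3 = -1728 * (4*0)^3 mod 19 = 0
j = 0 * 6^(-1) mod 19 = 0

j = 0 (mod 19)


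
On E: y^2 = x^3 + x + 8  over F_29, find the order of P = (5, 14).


Compute successive multiples of P until we hit O:
  1P = (5, 14)
  2P = (24, 9)
  3P = (22, 21)
  4P = (11, 4)
  5P = (19, 19)
  6P = (18, 0)
  7P = (19, 10)
  8P = (11, 25)
  ... (continuing to 12P)
  12P = O

ord(P) = 12


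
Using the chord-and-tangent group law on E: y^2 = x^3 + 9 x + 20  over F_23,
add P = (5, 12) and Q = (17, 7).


P != Q, so use the chord formula.
s = (y2 - y1) / (x2 - x1) = (18) / (12) mod 23 = 13
x3 = s^2 - x1 - x2 mod 23 = 13^2 - 5 - 17 = 9
y3 = s (x1 - x3) - y1 mod 23 = 13 * (5 - 9) - 12 = 5

P + Q = (9, 5)


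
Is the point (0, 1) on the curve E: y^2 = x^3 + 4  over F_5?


Check whether y^2 = x^3 + 0 x + 4 (mod 5) for (x, y) = (0, 1).
LHS: y^2 = 1^2 mod 5 = 1
RHS: x^3 + 0 x + 4 = 0^3 + 0*0 + 4 mod 5 = 4
LHS != RHS

No, not on the curve


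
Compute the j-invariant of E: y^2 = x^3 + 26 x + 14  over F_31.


Delta = -16(4 a^3 + 27 b^2) mod 31 = 22
-1728 * (4 a)^3 = -1728 * (4*26)^3 mod 31 = 15
j = 15 * 22^(-1) mod 31 = 19

j = 19 (mod 31)


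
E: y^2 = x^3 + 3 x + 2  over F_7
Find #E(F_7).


For each x in F_7, count y with y^2 = x^3 + 3 x + 2 mod 7:
  x = 0: RHS = 2, y in [3, 4]  -> 2 point(s)
  x = 2: RHS = 2, y in [3, 4]  -> 2 point(s)
  x = 4: RHS = 1, y in [1, 6]  -> 2 point(s)
  x = 5: RHS = 2, y in [3, 4]  -> 2 point(s)
Affine points: 8. Add the point at infinity: total = 9.

#E(F_7) = 9


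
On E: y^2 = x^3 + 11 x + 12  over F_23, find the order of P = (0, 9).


Compute successive multiples of P until we hit O:
  1P = (0, 9)
  2P = (3, 16)
  3P = (5, 10)
  4P = (7, 8)
  5P = (1, 1)
  6P = (17, 12)
  7P = (12, 20)
  8P = (12, 3)
  ... (continuing to 15P)
  15P = O

ord(P) = 15


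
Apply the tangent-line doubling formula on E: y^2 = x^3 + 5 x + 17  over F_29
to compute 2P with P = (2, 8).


Doubling: s = (3 x1^2 + a) / (2 y1)
s = (3*2^2 + 5) / (2*8) mod 29 = 21
x3 = s^2 - 2 x1 mod 29 = 21^2 - 2*2 = 2
y3 = s (x1 - x3) - y1 mod 29 = 21 * (2 - 2) - 8 = 21

2P = (2, 21)


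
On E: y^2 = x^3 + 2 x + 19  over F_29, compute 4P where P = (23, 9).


k = 4 = 100_2 (binary, LSB first: 001)
Double-and-add from P = (23, 9):
  bit 0 = 0: acc unchanged = O
  bit 1 = 0: acc unchanged = O
  bit 2 = 1: acc = O + (17, 23) = (17, 23)

4P = (17, 23)


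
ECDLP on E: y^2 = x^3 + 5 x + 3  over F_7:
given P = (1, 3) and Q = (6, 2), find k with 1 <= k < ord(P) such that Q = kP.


Enumerate multiples of P until we hit Q = (6, 2):
  1P = (1, 3)
  2P = (6, 2)
Match found at i = 2.

k = 2


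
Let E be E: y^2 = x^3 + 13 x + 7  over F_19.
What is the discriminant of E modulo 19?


4 a^3 + 27 b^2 = 4*13^3 + 27*7^2 = 8788 + 1323 = 10111
Delta = -16 * (10111) = -161776
Delta mod 19 = 9

Delta = 9 (mod 19)


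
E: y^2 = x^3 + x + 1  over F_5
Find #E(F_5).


For each x in F_5, count y with y^2 = x^3 + 1 x + 1 mod 5:
  x = 0: RHS = 1, y in [1, 4]  -> 2 point(s)
  x = 2: RHS = 1, y in [1, 4]  -> 2 point(s)
  x = 3: RHS = 1, y in [1, 4]  -> 2 point(s)
  x = 4: RHS = 4, y in [2, 3]  -> 2 point(s)
Affine points: 8. Add the point at infinity: total = 9.

#E(F_5) = 9


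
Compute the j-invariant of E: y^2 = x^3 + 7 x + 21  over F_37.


Delta = -16(4 a^3 + 27 b^2) mod 37 = 27
-1728 * (4 a)^3 = -1728 * (4*7)^3 mod 37 = 10
j = 10 * 27^(-1) mod 37 = 36

j = 36 (mod 37)


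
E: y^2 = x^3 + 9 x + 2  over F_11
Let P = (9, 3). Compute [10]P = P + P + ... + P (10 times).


k = 10 = 1010_2 (binary, LSB first: 0101)
Double-and-add from P = (9, 3):
  bit 0 = 0: acc unchanged = O
  bit 1 = 1: acc = O + (8, 6) = (8, 6)
  bit 2 = 0: acc unchanged = (8, 6)
  bit 3 = 1: acc = (8, 6) + (7, 10) = (1, 10)

10P = (1, 10)


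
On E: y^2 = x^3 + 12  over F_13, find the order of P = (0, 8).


Compute successive multiples of P until we hit O:
  1P = (0, 8)
  2P = (0, 5)
  3P = O

ord(P) = 3


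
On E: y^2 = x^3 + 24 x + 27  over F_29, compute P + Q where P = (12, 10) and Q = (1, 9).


P != Q, so use the chord formula.
s = (y2 - y1) / (x2 - x1) = (28) / (18) mod 29 = 8
x3 = s^2 - x1 - x2 mod 29 = 8^2 - 12 - 1 = 22
y3 = s (x1 - x3) - y1 mod 29 = 8 * (12 - 22) - 10 = 26

P + Q = (22, 26)


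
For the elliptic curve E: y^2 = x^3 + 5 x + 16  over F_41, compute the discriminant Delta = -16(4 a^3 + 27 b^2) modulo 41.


4 a^3 + 27 b^2 = 4*5^3 + 27*16^2 = 500 + 6912 = 7412
Delta = -16 * (7412) = -118592
Delta mod 41 = 21

Delta = 21 (mod 41)


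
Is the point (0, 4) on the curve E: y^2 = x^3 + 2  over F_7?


Check whether y^2 = x^3 + 0 x + 2 (mod 7) for (x, y) = (0, 4).
LHS: y^2 = 4^2 mod 7 = 2
RHS: x^3 + 0 x + 2 = 0^3 + 0*0 + 2 mod 7 = 2
LHS = RHS

Yes, on the curve


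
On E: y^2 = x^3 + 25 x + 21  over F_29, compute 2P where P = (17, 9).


Doubling: s = (3 x1^2 + a) / (2 y1)
s = (3*17^2 + 25) / (2*9) mod 29 = 27
x3 = s^2 - 2 x1 mod 29 = 27^2 - 2*17 = 28
y3 = s (x1 - x3) - y1 mod 29 = 27 * (17 - 28) - 9 = 13

2P = (28, 13)


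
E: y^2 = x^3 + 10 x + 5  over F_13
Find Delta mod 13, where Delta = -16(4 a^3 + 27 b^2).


4 a^3 + 27 b^2 = 4*10^3 + 27*5^2 = 4000 + 675 = 4675
Delta = -16 * (4675) = -74800
Delta mod 13 = 2

Delta = 2 (mod 13)


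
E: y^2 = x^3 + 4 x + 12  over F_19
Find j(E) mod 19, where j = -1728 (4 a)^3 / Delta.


Delta = -16(4 a^3 + 27 b^2) mod 19 = 6
-1728 * (4 a)^3 = -1728 * (4*4)^3 mod 19 = 11
j = 11 * 6^(-1) mod 19 = 5

j = 5 (mod 19)


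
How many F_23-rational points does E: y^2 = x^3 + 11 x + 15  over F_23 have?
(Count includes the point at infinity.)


For each x in F_23, count y with y^2 = x^3 + 11 x + 15 mod 23:
  x = 1: RHS = 4, y in [2, 21]  -> 2 point(s)
  x = 3: RHS = 6, y in [11, 12]  -> 2 point(s)
  x = 4: RHS = 8, y in [10, 13]  -> 2 point(s)
  x = 11: RHS = 18, y in [8, 15]  -> 2 point(s)
  x = 12: RHS = 12, y in [9, 14]  -> 2 point(s)
  x = 13: RHS = 9, y in [3, 20]  -> 2 point(s)
  x = 15: RHS = 13, y in [6, 17]  -> 2 point(s)
  x = 16: RHS = 9, y in [3, 20]  -> 2 point(s)
  x = 17: RHS = 9, y in [3, 20]  -> 2 point(s)
  x = 20: RHS = 1, y in [1, 22]  -> 2 point(s)
  x = 21: RHS = 8, y in [10, 13]  -> 2 point(s)
  x = 22: RHS = 3, y in [7, 16]  -> 2 point(s)
Affine points: 24. Add the point at infinity: total = 25.

#E(F_23) = 25


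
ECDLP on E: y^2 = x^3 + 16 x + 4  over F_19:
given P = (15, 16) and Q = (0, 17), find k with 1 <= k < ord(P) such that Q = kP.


Enumerate multiples of P until we hit Q = (0, 17):
  1P = (15, 16)
  2P = (12, 9)
  3P = (8, 13)
  4P = (2, 14)
  5P = (0, 17)
Match found at i = 5.

k = 5


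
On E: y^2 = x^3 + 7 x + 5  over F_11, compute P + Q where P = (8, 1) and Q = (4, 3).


P != Q, so use the chord formula.
s = (y2 - y1) / (x2 - x1) = (2) / (7) mod 11 = 5
x3 = s^2 - x1 - x2 mod 11 = 5^2 - 8 - 4 = 2
y3 = s (x1 - x3) - y1 mod 11 = 5 * (8 - 2) - 1 = 7

P + Q = (2, 7)


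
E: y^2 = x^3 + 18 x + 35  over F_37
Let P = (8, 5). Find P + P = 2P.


Doubling: s = (3 x1^2 + a) / (2 y1)
s = (3*8^2 + 18) / (2*5) mod 37 = 21
x3 = s^2 - 2 x1 mod 37 = 21^2 - 2*8 = 18
y3 = s (x1 - x3) - y1 mod 37 = 21 * (8 - 18) - 5 = 7

2P = (18, 7)


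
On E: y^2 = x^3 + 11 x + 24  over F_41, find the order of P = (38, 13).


Compute successive multiples of P until we hit O:
  1P = (38, 13)
  2P = (29, 38)
  3P = (5, 32)
  4P = (3, 24)
  5P = (25, 4)
  6P = (27, 23)
  7P = (8, 38)
  8P = (31, 29)
  ... (continuing to 52P)
  52P = O

ord(P) = 52


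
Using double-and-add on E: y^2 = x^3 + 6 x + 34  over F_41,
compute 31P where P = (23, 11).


k = 31 = 11111_2 (binary, LSB first: 11111)
Double-and-add from P = (23, 11):
  bit 0 = 1: acc = O + (23, 11) = (23, 11)
  bit 1 = 1: acc = (23, 11) + (11, 23) = (8, 15)
  bit 2 = 1: acc = (8, 15) + (19, 18) = (30, 20)
  bit 3 = 1: acc = (30, 20) + (34, 10) = (14, 22)
  bit 4 = 1: acc = (14, 22) + (6, 32) = (20, 6)

31P = (20, 6)


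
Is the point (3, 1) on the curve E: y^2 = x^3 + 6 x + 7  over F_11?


Check whether y^2 = x^3 + 6 x + 7 (mod 11) for (x, y) = (3, 1).
LHS: y^2 = 1^2 mod 11 = 1
RHS: x^3 + 6 x + 7 = 3^3 + 6*3 + 7 mod 11 = 8
LHS != RHS

No, not on the curve


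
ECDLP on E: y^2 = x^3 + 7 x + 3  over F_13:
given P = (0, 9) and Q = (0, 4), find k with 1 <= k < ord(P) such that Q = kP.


Enumerate multiples of P until we hit Q = (0, 4):
  1P = (0, 9)
  2P = (3, 5)
  3P = (6, 12)
  4P = (4, 2)
  5P = (8, 5)
  6P = (2, 5)
  7P = (2, 8)
  8P = (8, 8)
  9P = (4, 11)
  10P = (6, 1)
  11P = (3, 8)
  12P = (0, 4)
Match found at i = 12.

k = 12


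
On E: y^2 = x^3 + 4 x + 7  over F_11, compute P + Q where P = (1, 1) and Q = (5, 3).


P != Q, so use the chord formula.
s = (y2 - y1) / (x2 - x1) = (2) / (4) mod 11 = 6
x3 = s^2 - x1 - x2 mod 11 = 6^2 - 1 - 5 = 8
y3 = s (x1 - x3) - y1 mod 11 = 6 * (1 - 8) - 1 = 1

P + Q = (8, 1)


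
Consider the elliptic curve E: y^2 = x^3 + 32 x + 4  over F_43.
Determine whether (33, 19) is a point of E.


Check whether y^2 = x^3 + 32 x + 4 (mod 43) for (x, y) = (33, 19).
LHS: y^2 = 19^2 mod 43 = 17
RHS: x^3 + 32 x + 4 = 33^3 + 32*33 + 4 mod 43 = 17
LHS = RHS

Yes, on the curve


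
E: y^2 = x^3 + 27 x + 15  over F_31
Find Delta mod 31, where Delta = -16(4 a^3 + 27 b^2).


4 a^3 + 27 b^2 = 4*27^3 + 27*15^2 = 78732 + 6075 = 84807
Delta = -16 * (84807) = -1356912
Delta mod 31 = 20

Delta = 20 (mod 31)


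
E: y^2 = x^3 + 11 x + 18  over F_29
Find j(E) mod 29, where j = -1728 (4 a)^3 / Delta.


Delta = -16(4 a^3 + 27 b^2) mod 29 = 4
-1728 * (4 a)^3 = -1728 * (4*11)^3 mod 29 = 16
j = 16 * 4^(-1) mod 29 = 4

j = 4 (mod 29)


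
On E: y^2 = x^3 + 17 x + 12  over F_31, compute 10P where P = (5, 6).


k = 10 = 1010_2 (binary, LSB first: 0101)
Double-and-add from P = (5, 6):
  bit 0 = 0: acc unchanged = O
  bit 1 = 1: acc = O + (4, 12) = (4, 12)
  bit 2 = 0: acc unchanged = (4, 12)
  bit 3 = 1: acc = (4, 12) + (3, 11) = (25, 29)

10P = (25, 29)


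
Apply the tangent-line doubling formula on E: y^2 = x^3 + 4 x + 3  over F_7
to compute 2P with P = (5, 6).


Doubling: s = (3 x1^2 + a) / (2 y1)
s = (3*5^2 + 4) / (2*6) mod 7 = 6
x3 = s^2 - 2 x1 mod 7 = 6^2 - 2*5 = 5
y3 = s (x1 - x3) - y1 mod 7 = 6 * (5 - 5) - 6 = 1

2P = (5, 1)


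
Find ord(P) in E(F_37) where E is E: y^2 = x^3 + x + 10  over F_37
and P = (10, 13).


Compute successive multiples of P until we hit O:
  1P = (10, 13)
  2P = (1, 30)
  3P = (25, 3)
  4P = (23, 8)
  5P = (14, 17)
  6P = (14, 20)
  7P = (23, 29)
  8P = (25, 34)
  ... (continuing to 11P)
  11P = O

ord(P) = 11


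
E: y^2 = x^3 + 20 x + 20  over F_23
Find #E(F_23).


For each x in F_23, count y with y^2 = x^3 + 20 x + 20 mod 23:
  x = 1: RHS = 18, y in [8, 15]  -> 2 point(s)
  x = 4: RHS = 3, y in [7, 16]  -> 2 point(s)
  x = 8: RHS = 2, y in [5, 18]  -> 2 point(s)
  x = 9: RHS = 9, y in [3, 20]  -> 2 point(s)
  x = 10: RHS = 1, y in [1, 22]  -> 2 point(s)
  x = 13: RHS = 16, y in [4, 19]  -> 2 point(s)
  x = 14: RHS = 8, y in [10, 13]  -> 2 point(s)
  x = 17: RHS = 6, y in [11, 12]  -> 2 point(s)
  x = 18: RHS = 2, y in [5, 18]  -> 2 point(s)
  x = 20: RHS = 2, y in [5, 18]  -> 2 point(s)
  x = 21: RHS = 18, y in [8, 15]  -> 2 point(s)
Affine points: 22. Add the point at infinity: total = 23.

#E(F_23) = 23


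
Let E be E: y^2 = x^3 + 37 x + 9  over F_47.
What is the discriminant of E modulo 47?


4 a^3 + 27 b^2 = 4*37^3 + 27*9^2 = 202612 + 2187 = 204799
Delta = -16 * (204799) = -3276784
Delta mod 47 = 9

Delta = 9 (mod 47)


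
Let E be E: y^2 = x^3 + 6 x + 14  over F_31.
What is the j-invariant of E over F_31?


Delta = -16(4 a^3 + 27 b^2) mod 31 = 22
-1728 * (4 a)^3 = -1728 * (4*6)^3 mod 31 = 15
j = 15 * 22^(-1) mod 31 = 19

j = 19 (mod 31)


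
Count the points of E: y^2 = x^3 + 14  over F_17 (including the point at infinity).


For each x in F_17, count y with y^2 = x^3 + 0 x + 14 mod 17:
  x = 1: RHS = 15, y in [7, 10]  -> 2 point(s)
  x = 6: RHS = 9, y in [3, 14]  -> 2 point(s)
  x = 7: RHS = 0, y in [0]  -> 1 point(s)
  x = 8: RHS = 16, y in [4, 13]  -> 2 point(s)
  x = 11: RHS = 2, y in [6, 11]  -> 2 point(s)
  x = 12: RHS = 8, y in [5, 12]  -> 2 point(s)
  x = 13: RHS = 1, y in [1, 16]  -> 2 point(s)
  x = 14: RHS = 4, y in [2, 15]  -> 2 point(s)
  x = 16: RHS = 13, y in [8, 9]  -> 2 point(s)
Affine points: 17. Add the point at infinity: total = 18.

#E(F_17) = 18


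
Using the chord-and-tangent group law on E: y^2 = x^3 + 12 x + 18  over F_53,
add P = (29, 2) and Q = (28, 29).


P != Q, so use the chord formula.
s = (y2 - y1) / (x2 - x1) = (27) / (52) mod 53 = 26
x3 = s^2 - x1 - x2 mod 53 = 26^2 - 29 - 28 = 36
y3 = s (x1 - x3) - y1 mod 53 = 26 * (29 - 36) - 2 = 28

P + Q = (36, 28)


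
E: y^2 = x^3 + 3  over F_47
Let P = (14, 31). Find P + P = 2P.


Doubling: s = (3 x1^2 + a) / (2 y1)
s = (3*14^2 + 0) / (2*31) mod 47 = 11
x3 = s^2 - 2 x1 mod 47 = 11^2 - 2*14 = 46
y3 = s (x1 - x3) - y1 mod 47 = 11 * (14 - 46) - 31 = 40

2P = (46, 40)


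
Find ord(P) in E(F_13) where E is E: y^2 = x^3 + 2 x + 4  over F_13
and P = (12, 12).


Compute successive multiples of P until we hit O:
  1P = (12, 12)
  2P = (5, 3)
  3P = (8, 8)
  4P = (7, 6)
  5P = (10, 6)
  6P = (0, 11)
  7P = (2, 4)
  8P = (9, 6)
  ... (continuing to 17P)
  17P = O

ord(P) = 17


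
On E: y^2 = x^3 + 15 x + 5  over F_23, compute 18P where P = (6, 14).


k = 18 = 10010_2 (binary, LSB first: 01001)
Double-and-add from P = (6, 14):
  bit 0 = 0: acc unchanged = O
  bit 1 = 1: acc = O + (20, 5) = (20, 5)
  bit 2 = 0: acc unchanged = (20, 5)
  bit 3 = 0: acc unchanged = (20, 5)
  bit 4 = 1: acc = (20, 5) + (18, 14) = (11, 12)

18P = (11, 12)


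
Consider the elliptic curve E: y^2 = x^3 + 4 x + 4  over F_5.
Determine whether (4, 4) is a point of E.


Check whether y^2 = x^3 + 4 x + 4 (mod 5) for (x, y) = (4, 4).
LHS: y^2 = 4^2 mod 5 = 1
RHS: x^3 + 4 x + 4 = 4^3 + 4*4 + 4 mod 5 = 4
LHS != RHS

No, not on the curve


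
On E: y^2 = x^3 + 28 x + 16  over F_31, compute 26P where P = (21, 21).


k = 26 = 11010_2 (binary, LSB first: 01011)
Double-and-add from P = (21, 21):
  bit 0 = 0: acc unchanged = O
  bit 1 = 1: acc = O + (5, 8) = (5, 8)
  bit 2 = 0: acc unchanged = (5, 8)
  bit 3 = 1: acc = (5, 8) + (0, 4) = (13, 29)
  bit 4 = 1: acc = (13, 29) + (20, 19) = (7, 20)

26P = (7, 20)


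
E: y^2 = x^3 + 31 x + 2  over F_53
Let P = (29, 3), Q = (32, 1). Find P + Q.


P != Q, so use the chord formula.
s = (y2 - y1) / (x2 - x1) = (51) / (3) mod 53 = 17
x3 = s^2 - x1 - x2 mod 53 = 17^2 - 29 - 32 = 16
y3 = s (x1 - x3) - y1 mod 53 = 17 * (29 - 16) - 3 = 6

P + Q = (16, 6)


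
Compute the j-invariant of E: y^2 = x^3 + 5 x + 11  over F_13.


Delta = -16(4 a^3 + 27 b^2) mod 13 = 9
-1728 * (4 a)^3 = -1728 * (4*5)^3 mod 13 = 5
j = 5 * 9^(-1) mod 13 = 2

j = 2 (mod 13)


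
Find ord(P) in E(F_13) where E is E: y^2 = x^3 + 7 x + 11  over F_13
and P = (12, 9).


Compute successive multiples of P until we hit O:
  1P = (12, 9)
  2P = (6, 3)
  3P = (9, 7)
  4P = (4, 5)
  5P = (7, 0)
  6P = (4, 8)
  7P = (9, 6)
  8P = (6, 10)
  ... (continuing to 10P)
  10P = O

ord(P) = 10


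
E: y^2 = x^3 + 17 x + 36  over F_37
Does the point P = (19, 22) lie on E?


Check whether y^2 = x^3 + 17 x + 36 (mod 37) for (x, y) = (19, 22).
LHS: y^2 = 22^2 mod 37 = 3
RHS: x^3 + 17 x + 36 = 19^3 + 17*19 + 36 mod 37 = 3
LHS = RHS

Yes, on the curve


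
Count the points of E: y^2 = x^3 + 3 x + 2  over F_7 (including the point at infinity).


For each x in F_7, count y with y^2 = x^3 + 3 x + 2 mod 7:
  x = 0: RHS = 2, y in [3, 4]  -> 2 point(s)
  x = 2: RHS = 2, y in [3, 4]  -> 2 point(s)
  x = 4: RHS = 1, y in [1, 6]  -> 2 point(s)
  x = 5: RHS = 2, y in [3, 4]  -> 2 point(s)
Affine points: 8. Add the point at infinity: total = 9.

#E(F_7) = 9


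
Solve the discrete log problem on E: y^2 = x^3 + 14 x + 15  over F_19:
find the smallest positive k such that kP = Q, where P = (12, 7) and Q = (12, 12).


Enumerate multiples of P until we hit Q = (12, 12):
  1P = (12, 7)
  2P = (18, 0)
  3P = (12, 12)
Match found at i = 3.

k = 3


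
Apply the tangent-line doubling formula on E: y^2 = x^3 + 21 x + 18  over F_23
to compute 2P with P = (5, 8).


Doubling: s = (3 x1^2 + a) / (2 y1)
s = (3*5^2 + 21) / (2*8) mod 23 = 6
x3 = s^2 - 2 x1 mod 23 = 6^2 - 2*5 = 3
y3 = s (x1 - x3) - y1 mod 23 = 6 * (5 - 3) - 8 = 4

2P = (3, 4)


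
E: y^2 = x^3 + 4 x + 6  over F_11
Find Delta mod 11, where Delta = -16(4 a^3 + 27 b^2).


4 a^3 + 27 b^2 = 4*4^3 + 27*6^2 = 256 + 972 = 1228
Delta = -16 * (1228) = -19648
Delta mod 11 = 9

Delta = 9 (mod 11)


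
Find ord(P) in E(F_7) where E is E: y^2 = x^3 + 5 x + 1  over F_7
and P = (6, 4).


Compute successive multiples of P until we hit O:
  1P = (6, 4)
  2P = (3, 6)
  3P = (0, 6)
  4P = (5, 5)
  5P = (4, 1)
  6P = (1, 0)
  7P = (4, 6)
  8P = (5, 2)
  ... (continuing to 12P)
  12P = O

ord(P) = 12


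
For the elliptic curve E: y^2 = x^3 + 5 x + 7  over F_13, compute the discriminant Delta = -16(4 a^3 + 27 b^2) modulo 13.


4 a^3 + 27 b^2 = 4*5^3 + 27*7^2 = 500 + 1323 = 1823
Delta = -16 * (1823) = -29168
Delta mod 13 = 4

Delta = 4 (mod 13)


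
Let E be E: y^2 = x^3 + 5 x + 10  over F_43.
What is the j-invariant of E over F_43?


Delta = -16(4 a^3 + 27 b^2) mod 43 = 13
-1728 * (4 a)^3 = -1728 * (4*5)^3 mod 43 = 27
j = 27 * 13^(-1) mod 43 = 12

j = 12 (mod 43)


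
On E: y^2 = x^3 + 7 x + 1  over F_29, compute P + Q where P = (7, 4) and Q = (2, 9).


P != Q, so use the chord formula.
s = (y2 - y1) / (x2 - x1) = (5) / (24) mod 29 = 28
x3 = s^2 - x1 - x2 mod 29 = 28^2 - 7 - 2 = 21
y3 = s (x1 - x3) - y1 mod 29 = 28 * (7 - 21) - 4 = 10

P + Q = (21, 10)


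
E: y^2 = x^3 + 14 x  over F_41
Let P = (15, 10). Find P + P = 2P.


Doubling: s = (3 x1^2 + a) / (2 y1)
s = (3*15^2 + 14) / (2*10) mod 41 = 16
x3 = s^2 - 2 x1 mod 41 = 16^2 - 2*15 = 21
y3 = s (x1 - x3) - y1 mod 41 = 16 * (15 - 21) - 10 = 17

2P = (21, 17)


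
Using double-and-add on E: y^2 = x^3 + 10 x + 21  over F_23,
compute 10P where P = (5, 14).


k = 10 = 1010_2 (binary, LSB first: 0101)
Double-and-add from P = (5, 14):
  bit 0 = 0: acc unchanged = O
  bit 1 = 1: acc = O + (3, 20) = (3, 20)
  bit 2 = 0: acc unchanged = (3, 20)
  bit 3 = 1: acc = (3, 20) + (21, 4) = (12, 11)

10P = (12, 11)


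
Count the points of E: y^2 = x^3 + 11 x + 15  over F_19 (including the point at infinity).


For each x in F_19, count y with y^2 = x^3 + 11 x + 15 mod 19:
  x = 2: RHS = 7, y in [8, 11]  -> 2 point(s)
  x = 4: RHS = 9, y in [3, 16]  -> 2 point(s)
  x = 5: RHS = 5, y in [9, 10]  -> 2 point(s)
  x = 7: RHS = 17, y in [6, 13]  -> 2 point(s)
  x = 8: RHS = 7, y in [8, 11]  -> 2 point(s)
  x = 9: RHS = 7, y in [8, 11]  -> 2 point(s)
  x = 10: RHS = 4, y in [2, 17]  -> 2 point(s)
  x = 11: RHS = 4, y in [2, 17]  -> 2 point(s)
  x = 14: RHS = 6, y in [5, 14]  -> 2 point(s)
  x = 17: RHS = 4, y in [2, 17]  -> 2 point(s)
Affine points: 20. Add the point at infinity: total = 21.

#E(F_19) = 21


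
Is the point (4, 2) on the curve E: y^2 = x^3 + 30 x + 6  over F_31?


Check whether y^2 = x^3 + 30 x + 6 (mod 31) for (x, y) = (4, 2).
LHS: y^2 = 2^2 mod 31 = 4
RHS: x^3 + 30 x + 6 = 4^3 + 30*4 + 6 mod 31 = 4
LHS = RHS

Yes, on the curve


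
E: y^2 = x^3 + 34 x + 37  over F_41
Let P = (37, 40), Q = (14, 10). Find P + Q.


P != Q, so use the chord formula.
s = (y2 - y1) / (x2 - x1) = (11) / (18) mod 41 = 12
x3 = s^2 - x1 - x2 mod 41 = 12^2 - 37 - 14 = 11
y3 = s (x1 - x3) - y1 mod 41 = 12 * (37 - 11) - 40 = 26

P + Q = (11, 26)


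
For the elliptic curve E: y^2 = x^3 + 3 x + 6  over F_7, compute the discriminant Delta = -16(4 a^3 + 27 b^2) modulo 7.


4 a^3 + 27 b^2 = 4*3^3 + 27*6^2 = 108 + 972 = 1080
Delta = -16 * (1080) = -17280
Delta mod 7 = 3

Delta = 3 (mod 7)


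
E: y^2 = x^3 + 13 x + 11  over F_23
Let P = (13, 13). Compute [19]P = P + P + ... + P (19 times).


k = 19 = 10011_2 (binary, LSB first: 11001)
Double-and-add from P = (13, 13):
  bit 0 = 1: acc = O + (13, 13) = (13, 13)
  bit 1 = 1: acc = (13, 13) + (6, 12) = (12, 20)
  bit 2 = 0: acc unchanged = (12, 20)
  bit 3 = 0: acc unchanged = (12, 20)
  bit 4 = 1: acc = (12, 20) + (4, 14) = (9, 11)

19P = (9, 11)


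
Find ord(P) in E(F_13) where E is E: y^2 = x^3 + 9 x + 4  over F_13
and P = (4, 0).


Compute successive multiples of P until we hit O:
  1P = (4, 0)
  2P = O

ord(P) = 2


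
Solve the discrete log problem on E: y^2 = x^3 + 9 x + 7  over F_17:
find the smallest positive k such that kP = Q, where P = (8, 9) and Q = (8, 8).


Enumerate multiples of P until we hit Q = (8, 8):
  1P = (8, 9)
  2P = (10, 14)
  3P = (1, 0)
  4P = (10, 3)
  5P = (8, 8)
Match found at i = 5.

k = 5


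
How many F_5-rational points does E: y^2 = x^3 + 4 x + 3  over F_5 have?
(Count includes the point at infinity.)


For each x in F_5, count y with y^2 = x^3 + 4 x + 3 mod 5:
  x = 2: RHS = 4, y in [2, 3]  -> 2 point(s)
Affine points: 2. Add the point at infinity: total = 3.

#E(F_5) = 3


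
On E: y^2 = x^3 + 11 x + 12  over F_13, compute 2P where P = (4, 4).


Doubling: s = (3 x1^2 + a) / (2 y1)
s = (3*4^2 + 11) / (2*4) mod 13 = 9
x3 = s^2 - 2 x1 mod 13 = 9^2 - 2*4 = 8
y3 = s (x1 - x3) - y1 mod 13 = 9 * (4 - 8) - 4 = 12

2P = (8, 12)
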